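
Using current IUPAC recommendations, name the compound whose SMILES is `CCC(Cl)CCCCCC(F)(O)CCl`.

Counting along the main chain through the –OH group gives 10 carbons: the parent is decane.
An alcohol (–OH) is the principal characteristic group, giving the suffix -ol.
Choose the numbering such that numbering from this end puts the hydroxyl group at C-2 rather than C-9.
This places the hydroxyl at C-2; chloro groups at C-1 and C-8; a fluoro group at C-2.
Prefixes are listed alphabetically: chloro, fluoro.
Assembling the pieces gives 1,8-dichloro-2-fluorodecan-2-ol.

1,8-dichloro-2-fluorodecan-2-ol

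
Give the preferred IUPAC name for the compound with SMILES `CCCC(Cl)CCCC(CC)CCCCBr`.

1-bromo-9-chloro-5-ethyldodecane

The longest continuous carbon chain has 12 atoms, so the parent hydride is dodecane.
Number the chain so that the substituent locant set {1,5,9} is lower than {4,8,12} at the first point of difference.
That gives a bromo group at C-1; a chloro group at C-9; an ethyl group at C-5.
Substituent prefixes are cited in alphabetical order (multiplying prefixes like di-/tri- are ignored for ordering).
Assembling the pieces gives 1-bromo-9-chloro-5-ethyldodecane.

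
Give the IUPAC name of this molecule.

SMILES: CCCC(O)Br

1-bromobutan-1-ol

The longest chain bearing the –OH group is 4 carbons long (butane).
An alcohol (–OH) is the principal characteristic group, giving the suffix -ol.
Number the chain so that numbering from this end puts the hydroxyl group at C-1 rather than C-4.
This places the hydroxyl at C-1; a bromo group at C-1.
Putting it together: 1-bromobutan-1-ol.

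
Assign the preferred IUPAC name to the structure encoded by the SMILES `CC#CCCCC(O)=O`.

hept-5-ynoic acid

The longest chain bearing the –COOH group and the multiple bond is 7 carbons long (heptane).
The highest-priority functional group is a carboxylic acid (terminal –COOH), so the name ends in -oic acid.
The chain contains a C≡C triple bond, so the unsaturation ending is -yne.
Number the chain so that the carboxylic acid carbon is C-1 by definition.
With this numbering: the triple bond between C-5 and C-6.
Putting it together: hept-5-ynoic acid.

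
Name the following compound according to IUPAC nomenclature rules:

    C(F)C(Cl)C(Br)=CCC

3-bromo-2-chloro-1-fluorohex-3-ene

The longest chain bearing the multiple bond is 6 carbons long (hexane).
There is one C=C double bond, indicated by the ending -ene.
The numbering direction is chosen so that the substituent locant set {1,2,3} is lower than {4,5,6} at the first point of difference.
With this numbering: the double bond between C-3 and C-4; a bromo group at C-3; a chloro group at C-2; a fluoro group at C-1.
Substituent prefixes are cited in alphabetical order (multiplying prefixes like di-/tri- are ignored for ordering).
The name is 3-bromo-2-chloro-1-fluorohex-3-ene.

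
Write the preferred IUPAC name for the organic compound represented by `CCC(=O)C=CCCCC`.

The longest carbon chain that includes the carbonyl and the multiple bond has 9 carbons, so the parent hydride is nonane.
The principal characteristic group is a ketone (C=O on an internal carbon), named with the suffix -one.
There is one C=C double bond, indicated by the ending -ene.
The numbering direction is chosen so that numbering from this end puts the carbonyl group at C-3 rather than C-7.
That gives the carbonyl at C-3; the double bond between C-4 and C-5.
The name is non-4-en-3-one.

non-4-en-3-one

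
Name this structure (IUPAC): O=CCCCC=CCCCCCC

Counting along the main chain through the –CHO group and the multiple bond gives 12 carbons: the parent is dodecane.
The highest-priority functional group is an aldehyde (terminal –CHO), so the name ends in -al.
There is one C=C double bond, indicated by the ending -ene.
Number the chain so that the aldehyde carbon is C-1 by definition.
That gives the double bond between C-5 and C-6.
The name is dodec-5-enal.

dodec-5-enal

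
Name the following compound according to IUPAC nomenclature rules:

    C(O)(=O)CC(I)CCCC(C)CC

Counting along the main chain through the –COOH group gives 9 carbons: the parent is nonane.
The highest-priority functional group is a carboxylic acid (terminal –COOH), so the name ends in -oic acid.
The numbering direction is chosen so that the carboxylic acid carbon is C-1 by definition.
That gives an iodo group at C-3; a methyl group at C-7.
Substituent prefixes are cited in alphabetical order (multiplying prefixes like di-/tri- are ignored for ordering).
Assembling the pieces gives 3-iodo-7-methylnonanoic acid.

3-iodo-7-methylnonanoic acid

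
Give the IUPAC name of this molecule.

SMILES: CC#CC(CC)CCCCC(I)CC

Counting along the main chain through the multiple bond gives 11 carbons: the parent is undecane.
The chain contains a C≡C triple bond, so the unsaturation ending is -yne.
Choose the numbering such that numbering from this end puts the triple bond at C-2 rather than C-9.
This places the triple bond between C-2 and C-3; an ethyl group at C-4; an iodo group at C-9.
Substituent prefixes are cited in alphabetical order (multiplying prefixes like di-/tri- are ignored for ordering).
Putting it together: 4-ethyl-9-iodoundec-2-yne.

4-ethyl-9-iodoundec-2-yne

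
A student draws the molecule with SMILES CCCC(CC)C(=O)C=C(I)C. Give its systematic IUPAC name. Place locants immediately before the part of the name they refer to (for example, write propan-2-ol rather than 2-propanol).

Counting along the main chain through the carbonyl and the multiple bond gives 8 carbons: the parent is octane.
The highest-priority functional group is a ketone (C=O on an internal carbon), so the name ends in -one.
There is one C=C double bond, indicated by the ending -ene.
Choose the numbering such that numbering from this end puts the carbonyl group at C-4 rather than C-5.
This places the carbonyl at C-4; the double bond between C-2 and C-3; an ethyl group at C-5; an iodo group at C-2.
Substituent prefixes are cited in alphabetical order (multiplying prefixes like di-/tri- are ignored for ordering).
Assembling the pieces gives 5-ethyl-2-iodooct-2-en-4-one.

5-ethyl-2-iodooct-2-en-4-one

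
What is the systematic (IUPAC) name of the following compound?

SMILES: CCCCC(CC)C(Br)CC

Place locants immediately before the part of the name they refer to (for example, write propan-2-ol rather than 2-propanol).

3-bromo-4-ethyloctane

The parent chain contains 8 carbons (octane).
The numbering direction is chosen so that the substituent locant set {3,4} is lower than {5,6} at the first point of difference.
This places a bromo group at C-3; an ethyl group at C-4.
The substituents are ordered alphabetically, ignoring any di-/tri- multipliers.
Putting it together: 3-bromo-4-ethyloctane.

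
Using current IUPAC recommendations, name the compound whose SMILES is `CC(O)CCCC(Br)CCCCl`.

6-bromo-9-chlorononan-2-ol

Counting along the main chain through the –OH group gives 9 carbons: the parent is nonane.
The principal characteristic group is an alcohol (–OH), named with the suffix -ol.
Choose the numbering such that numbering from this end puts the hydroxyl group at C-2 rather than C-8.
With this numbering: the hydroxyl at C-2; a bromo group at C-6; a chloro group at C-9.
Substituent prefixes are cited in alphabetical order (multiplying prefixes like di-/tri- are ignored for ordering).
Assembling the pieces gives 6-bromo-9-chlorononan-2-ol.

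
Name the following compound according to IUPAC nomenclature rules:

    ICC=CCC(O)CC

7-iodohept-5-en-3-ol

The longest chain bearing the –OH group and the multiple bond is 7 carbons long (heptane).
An alcohol (–OH) is the principal characteristic group, giving the suffix -ol.
The chain contains a C=C double bond, so the unsaturation ending is -ene.
Choose the numbering such that numbering from this end puts the hydroxyl group at C-3 rather than C-5.
This places the hydroxyl at C-3; the double bond between C-5 and C-6; an iodo group at C-7.
The name is 7-iodohept-5-en-3-ol.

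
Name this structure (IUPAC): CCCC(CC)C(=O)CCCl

The longest chain bearing the carbonyl is 7 carbons long (heptane).
The principal characteristic group is a ketone (C=O on an internal carbon), named with the suffix -one.
Number the chain so that numbering from this end puts the carbonyl group at C-3 rather than C-5.
That gives the carbonyl at C-3; a chloro group at C-1; an ethyl group at C-4.
Substituent prefixes are cited in alphabetical order (multiplying prefixes like di-/tri- are ignored for ordering).
Assembling the pieces gives 1-chloro-4-ethylheptan-3-one.

1-chloro-4-ethylheptan-3-one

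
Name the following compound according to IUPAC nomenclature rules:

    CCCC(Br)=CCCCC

4-bromonon-4-ene

Counting along the main chain through the multiple bond gives 9 carbons: the parent is nonane.
A C=C double bond in the chain gives the infix -ene-.
The numbering direction is chosen so that numbering from this end puts the double bond at C-4 rather than C-5.
This places the double bond between C-4 and C-5; a bromo group at C-4.
Putting it together: 4-bromonon-4-ene.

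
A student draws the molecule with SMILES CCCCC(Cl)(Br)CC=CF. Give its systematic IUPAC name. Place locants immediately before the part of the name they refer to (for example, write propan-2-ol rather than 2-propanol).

4-bromo-4-chloro-1-fluorooct-1-ene

Counting along the main chain through the multiple bond gives 8 carbons: the parent is octane.
The chain contains a C=C double bond, so the unsaturation ending is -ene.
The numbering direction is chosen so that numbering from this end puts the double bond at C-1 rather than C-7.
This places the double bond between C-1 and C-2; a bromo group at C-4; a chloro group at C-4; a fluoro group at C-1.
Prefixes are listed alphabetically: bromo, chloro, fluoro.
Putting it together: 4-bromo-4-chloro-1-fluorooct-1-ene.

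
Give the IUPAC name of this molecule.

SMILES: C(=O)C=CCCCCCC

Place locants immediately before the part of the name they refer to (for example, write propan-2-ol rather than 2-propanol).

The longest carbon chain that includes the –CHO group and the multiple bond has 9 carbons, so the parent hydride is nonane.
The principal characteristic group is an aldehyde (terminal –CHO), named with the suffix -al.
The chain contains a C=C double bond, so the unsaturation ending is -ene.
Choose the numbering such that the aldehyde carbon is C-1 by definition.
This places the double bond between C-2 and C-3.
Assembling the pieces gives non-2-enal.

non-2-enal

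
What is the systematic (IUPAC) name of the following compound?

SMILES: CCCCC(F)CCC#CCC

7-fluoroundec-3-yne

The longest chain bearing the multiple bond is 11 carbons long (undecane).
A C≡C triple bond in the chain gives the infix -yne-.
Choose the numbering such that numbering from this end puts the triple bond at C-3 rather than C-8.
That gives the triple bond between C-3 and C-4; a fluoro group at C-7.
The name is 7-fluoroundec-3-yne.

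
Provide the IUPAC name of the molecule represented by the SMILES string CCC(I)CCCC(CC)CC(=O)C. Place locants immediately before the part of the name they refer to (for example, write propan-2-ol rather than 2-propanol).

4-ethyl-8-iododecan-2-one

Counting along the main chain through the carbonyl gives 10 carbons: the parent is decane.
The highest-priority functional group is a ketone (C=O on an internal carbon), so the name ends in -one.
The numbering direction is chosen so that numbering from this end puts the carbonyl group at C-2 rather than C-9.
That gives the carbonyl at C-2; an ethyl group at C-4; an iodo group at C-8.
Substituent prefixes are cited in alphabetical order (multiplying prefixes like di-/tri- are ignored for ordering).
The name is 4-ethyl-8-iododecan-2-one.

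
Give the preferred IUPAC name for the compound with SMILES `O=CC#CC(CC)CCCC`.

4-ethyloct-2-ynal

The longest carbon chain that includes the –CHO group and the multiple bond has 8 carbons, so the parent hydride is octane.
The highest-priority functional group is an aldehyde (terminal –CHO), so the name ends in -al.
The chain contains a C≡C triple bond, so the unsaturation ending is -yne.
Choose the numbering such that the aldehyde carbon is C-1 by definition.
With this numbering: the triple bond between C-2 and C-3; an ethyl group at C-4.
Putting it together: 4-ethyloct-2-ynal.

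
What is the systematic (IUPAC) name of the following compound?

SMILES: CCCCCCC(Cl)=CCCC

5-chloroundec-4-ene

Counting along the main chain through the multiple bond gives 11 carbons: the parent is undecane.
There is one C=C double bond, indicated by the ending -ene.
The numbering direction is chosen so that numbering from this end puts the double bond at C-4 rather than C-7.
That gives the double bond between C-4 and C-5; a chloro group at C-5.
The name is 5-chloroundec-4-ene.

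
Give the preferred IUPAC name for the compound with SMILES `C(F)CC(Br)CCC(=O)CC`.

6-bromo-8-fluorooctan-3-one

The longest carbon chain that includes the carbonyl has 8 carbons, so the parent hydride is octane.
The principal characteristic group is a ketone (C=O on an internal carbon), named with the suffix -one.
The numbering direction is chosen so that numbering from this end puts the carbonyl group at C-3 rather than C-6.
That gives the carbonyl at C-3; a bromo group at C-6; a fluoro group at C-8.
The substituents are ordered alphabetically, ignoring any di-/tri- multipliers.
Putting it together: 6-bromo-8-fluorooctan-3-one.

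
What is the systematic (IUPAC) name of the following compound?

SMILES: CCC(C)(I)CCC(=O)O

4-iodo-4-methylhexanoic acid

The longest carbon chain that includes the –COOH group has 6 carbons, so the parent hydride is hexane.
The highest-priority functional group is a carboxylic acid (terminal –COOH), so the name ends in -oic acid.
The numbering direction is chosen so that the carboxylic acid carbon is C-1 by definition.
This places an iodo group at C-4; a methyl group at C-4.
Prefixes are listed alphabetically: iodo, methyl.
The name is 4-iodo-4-methylhexanoic acid.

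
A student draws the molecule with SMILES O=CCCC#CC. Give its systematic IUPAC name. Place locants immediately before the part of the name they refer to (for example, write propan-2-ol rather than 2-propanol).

The longest chain bearing the –CHO group and the multiple bond is 6 carbons long (hexane).
The highest-priority functional group is an aldehyde (terminal –CHO), so the name ends in -al.
The chain contains a C≡C triple bond, so the unsaturation ending is -yne.
The numbering direction is chosen so that the aldehyde carbon is C-1 by definition.
This places the triple bond between C-4 and C-5.
Putting it together: hex-4-ynal.

hex-4-ynal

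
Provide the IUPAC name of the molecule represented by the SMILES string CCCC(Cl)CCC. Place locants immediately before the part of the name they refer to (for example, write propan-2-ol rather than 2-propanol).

4-chloroheptane

The parent chain contains 7 carbons (heptane).
Numbering from either end gives identical locants here.
This places a chloro group at C-4.
Assembling the pieces gives 4-chloroheptane.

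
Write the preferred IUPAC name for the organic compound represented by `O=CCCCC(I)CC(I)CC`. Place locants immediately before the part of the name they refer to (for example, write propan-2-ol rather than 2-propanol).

The longest carbon chain that includes the –CHO group has 9 carbons, so the parent hydride is nonane.
The highest-priority functional group is an aldehyde (terminal –CHO), so the name ends in -al.
Choose the numbering such that the aldehyde carbon is C-1 by definition.
This places iodo groups at C-5 and C-7.
Assembling the pieces gives 5,7-diiodononanal.

5,7-diiodononanal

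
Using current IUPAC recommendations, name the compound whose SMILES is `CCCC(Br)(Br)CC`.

The longest carbon chain is 6 atoms: the parent is hexane.
Choose the numbering such that the substituent locant set {3,3} is lower than {4,4} at the first point of difference.
This places two bromo groups at C-3.
Assembling the pieces gives 3,3-dibromohexane.

3,3-dibromohexane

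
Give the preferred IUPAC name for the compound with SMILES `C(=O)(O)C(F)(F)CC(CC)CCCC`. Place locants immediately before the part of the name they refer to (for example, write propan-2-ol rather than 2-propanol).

The longest carbon chain that includes the –COOH group has 8 carbons, so the parent hydride is octane.
The principal characteristic group is a carboxylic acid (terminal –COOH), named with the suffix -oic acid.
Choose the numbering such that the carboxylic acid carbon is C-1 by definition.
This places an ethyl group at C-4; two fluoro groups at C-2.
The substituents are ordered alphabetically, ignoring any di-/tri- multipliers.
The name is 4-ethyl-2,2-difluorooctanoic acid.

4-ethyl-2,2-difluorooctanoic acid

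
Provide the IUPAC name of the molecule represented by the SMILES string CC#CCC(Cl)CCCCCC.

5-chloroundec-2-yne

Counting along the main chain through the multiple bond gives 11 carbons: the parent is undecane.
The chain contains a C≡C triple bond, so the unsaturation ending is -yne.
Choose the numbering such that numbering from this end puts the triple bond at C-2 rather than C-9.
This places the triple bond between C-2 and C-3; a chloro group at C-5.
Assembling the pieces gives 5-chloroundec-2-yne.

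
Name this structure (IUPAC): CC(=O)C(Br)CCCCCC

Counting along the main chain through the carbonyl gives 9 carbons: the parent is nonane.
A ketone (C=O on an internal carbon) is the principal characteristic group, giving the suffix -one.
Number the chain so that numbering from this end puts the carbonyl group at C-2 rather than C-8.
That gives the carbonyl at C-2; a bromo group at C-3.
The name is 3-bromononan-2-one.

3-bromononan-2-one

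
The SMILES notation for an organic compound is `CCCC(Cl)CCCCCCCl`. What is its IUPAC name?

1,7-dichlorodecane

The longest carbon chain is 10 atoms: the parent is decane.
The numbering direction is chosen so that the substituent locant set {1,7} is lower than {4,10} at the first point of difference.
That gives chloro groups at C-1 and C-7.
Assembling the pieces gives 1,7-dichlorodecane.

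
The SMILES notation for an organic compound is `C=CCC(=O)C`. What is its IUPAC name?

pent-4-en-2-one

The longest chain bearing the carbonyl and the multiple bond is 5 carbons long (pentane).
The highest-priority functional group is a ketone (C=O on an internal carbon), so the name ends in -one.
The chain contains a C=C double bond, so the unsaturation ending is -ene.
The numbering direction is chosen so that numbering from this end puts the carbonyl group at C-2 rather than C-4.
This places the carbonyl at C-2; the double bond between C-4 and C-5.
Putting it together: pent-4-en-2-one.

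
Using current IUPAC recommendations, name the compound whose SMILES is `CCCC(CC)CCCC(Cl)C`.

The longest continuous carbon chain has 9 atoms, so the parent hydride is nonane.
The numbering direction is chosen so that the substituent locant set {2,6} is lower than {4,8} at the first point of difference.
That gives a chloro group at C-2; an ethyl group at C-6.
Substituent prefixes are cited in alphabetical order (multiplying prefixes like di-/tri- are ignored for ordering).
Assembling the pieces gives 2-chloro-6-ethylnonane.

2-chloro-6-ethylnonane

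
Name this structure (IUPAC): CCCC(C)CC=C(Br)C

The longest chain bearing the multiple bond is 8 carbons long (octane).
A C=C double bond in the chain gives the infix -ene-.
Number the chain so that numbering from this end puts the double bond at C-2 rather than C-6.
With this numbering: the double bond between C-2 and C-3; a bromo group at C-2; a methyl group at C-5.
Substituent prefixes are cited in alphabetical order (multiplying prefixes like di-/tri- are ignored for ordering).
Putting it together: 2-bromo-5-methyloct-2-ene.

2-bromo-5-methyloct-2-ene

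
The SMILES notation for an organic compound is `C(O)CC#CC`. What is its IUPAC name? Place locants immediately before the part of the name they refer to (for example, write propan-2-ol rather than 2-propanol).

pent-3-yn-1-ol

The longest carbon chain that includes the –OH group and the multiple bond has 5 carbons, so the parent hydride is pentane.
An alcohol (–OH) is the principal characteristic group, giving the suffix -ol.
The chain contains a C≡C triple bond, so the unsaturation ending is -yne.
Number the chain so that numbering from this end puts the hydroxyl group at C-1 rather than C-5.
That gives the hydroxyl at C-1; the triple bond between C-3 and C-4.
Assembling the pieces gives pent-3-yn-1-ol.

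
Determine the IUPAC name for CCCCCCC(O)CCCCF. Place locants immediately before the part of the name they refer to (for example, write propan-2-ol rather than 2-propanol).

The longest carbon chain that includes the –OH group has 11 carbons, so the parent hydride is undecane.
The principal characteristic group is an alcohol (–OH), named with the suffix -ol.
The numbering direction is chosen so that numbering from this end puts the hydroxyl group at C-5 rather than C-7.
With this numbering: the hydroxyl at C-5; a fluoro group at C-1.
The name is 1-fluoroundecan-5-ol.

1-fluoroundecan-5-ol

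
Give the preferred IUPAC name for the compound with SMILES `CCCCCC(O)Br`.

1-bromohexan-1-ol

The longest carbon chain that includes the –OH group has 6 carbons, so the parent hydride is hexane.
The principal characteristic group is an alcohol (–OH), named with the suffix -ol.
Choose the numbering such that numbering from this end puts the hydroxyl group at C-1 rather than C-6.
That gives the hydroxyl at C-1; a bromo group at C-1.
Assembling the pieces gives 1-bromohexan-1-ol.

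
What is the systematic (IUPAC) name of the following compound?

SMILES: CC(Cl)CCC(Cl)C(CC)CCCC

2,5-dichloro-6-ethyldecane

The longest continuous carbon chain has 10 atoms, so the parent hydride is decane.
Choose the numbering such that the substituent locant set {2,5,6} is lower than {5,6,9} at the first point of difference.
With this numbering: chloro groups at C-2 and C-5; an ethyl group at C-6.
The substituents are ordered alphabetically, ignoring any di-/tri- multipliers.
Putting it together: 2,5-dichloro-6-ethyldecane.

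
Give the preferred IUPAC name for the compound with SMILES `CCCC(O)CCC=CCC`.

dec-7-en-4-ol

Counting along the main chain through the –OH group and the multiple bond gives 10 carbons: the parent is decane.
The highest-priority functional group is an alcohol (–OH), so the name ends in -ol.
A C=C double bond in the chain gives the infix -ene-.
Choose the numbering such that numbering from this end puts the hydroxyl group at C-4 rather than C-7.
This places the hydroxyl at C-4; the double bond between C-7 and C-8.
Putting it together: dec-7-en-4-ol.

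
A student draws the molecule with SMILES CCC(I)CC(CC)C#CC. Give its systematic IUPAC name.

4-ethyl-6-iodooct-2-yne

The longest carbon chain that includes the multiple bond has 8 carbons, so the parent hydride is octane.
The chain contains a C≡C triple bond, so the unsaturation ending is -yne.
Number the chain so that numbering from this end puts the triple bond at C-2 rather than C-6.
With this numbering: the triple bond between C-2 and C-3; an ethyl group at C-4; an iodo group at C-6.
Substituent prefixes are cited in alphabetical order (multiplying prefixes like di-/tri- are ignored for ordering).
Assembling the pieces gives 4-ethyl-6-iodooct-2-yne.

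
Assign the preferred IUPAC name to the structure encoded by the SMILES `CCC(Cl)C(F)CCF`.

The longest continuous carbon chain has 6 atoms, so the parent hydride is hexane.
Number the chain so that the substituent locant set {1,3,4} is lower than {3,4,6} at the first point of difference.
That gives a chloro group at C-4; fluoro groups at C-1 and C-3.
The substituents are ordered alphabetically, ignoring any di-/tri- multipliers.
Assembling the pieces gives 4-chloro-1,3-difluorohexane.

4-chloro-1,3-difluorohexane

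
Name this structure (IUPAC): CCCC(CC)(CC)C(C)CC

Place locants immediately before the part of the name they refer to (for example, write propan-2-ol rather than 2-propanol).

The parent chain contains 7 carbons (heptane).
Number the chain so that the substituent locant set {3,4,4} is lower than {4,4,5} at the first point of difference.
With this numbering: two ethyl groups at C-4; a methyl group at C-3.
Prefixes are listed alphabetically: ethyl, methyl.
The name is 4,4-diethyl-3-methylheptane.

4,4-diethyl-3-methylheptane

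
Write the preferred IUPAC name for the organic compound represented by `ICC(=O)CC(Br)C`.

The longest carbon chain that includes the carbonyl has 5 carbons, so the parent hydride is pentane.
The highest-priority functional group is a ketone (C=O on an internal carbon), so the name ends in -one.
Choose the numbering such that numbering from this end puts the carbonyl group at C-2 rather than C-4.
This places the carbonyl at C-2; a bromo group at C-4; an iodo group at C-1.
Prefixes are listed alphabetically: bromo, iodo.
Assembling the pieces gives 4-bromo-1-iodopentan-2-one.

4-bromo-1-iodopentan-2-one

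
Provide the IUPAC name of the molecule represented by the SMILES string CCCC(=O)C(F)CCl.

1-chloro-2-fluorohexan-3-one

The longest chain bearing the carbonyl is 6 carbons long (hexane).
A ketone (C=O on an internal carbon) is the principal characteristic group, giving the suffix -one.
Choose the numbering such that numbering from this end puts the carbonyl group at C-3 rather than C-4.
This places the carbonyl at C-3; a chloro group at C-1; a fluoro group at C-2.
Prefixes are listed alphabetically: chloro, fluoro.
Assembling the pieces gives 1-chloro-2-fluorohexan-3-one.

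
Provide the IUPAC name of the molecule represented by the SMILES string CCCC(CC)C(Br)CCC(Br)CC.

3,6-dibromo-7-ethyldecane

The parent chain contains 10 carbons (decane).
Number the chain so that the substituent locant set {3,6,7} is lower than {4,5,8} at the first point of difference.
That gives bromo groups at C-3 and C-6; an ethyl group at C-7.
The substituents are ordered alphabetically, ignoring any di-/tri- multipliers.
The name is 3,6-dibromo-7-ethyldecane.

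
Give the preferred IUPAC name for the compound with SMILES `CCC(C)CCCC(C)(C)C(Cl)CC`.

3-chloro-4,4,8-trimethyldecane

The longest carbon chain is 10 atoms: the parent is decane.
The numbering direction is chosen so that the substituent locant set {3,4,4,8} is lower than {3,7,7,8} at the first point of difference.
This places a chloro group at C-3; methyl groups at C-4 (×2) and C-8.
The substituents are ordered alphabetically, ignoring any di-/tri- multipliers.
Assembling the pieces gives 3-chloro-4,4,8-trimethyldecane.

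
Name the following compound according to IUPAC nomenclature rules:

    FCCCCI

1-fluoro-4-iodobutane

The longest continuous carbon chain has 4 atoms, so the parent hydride is butane.
The numbering direction is chosen so that the locant sets are identical either way, so the alphabetically earlier fluoro substituent takes the lower locant (1 rather than 4).
With this numbering: a fluoro group at C-1; an iodo group at C-4.
The substituents are ordered alphabetically, ignoring any di-/tri- multipliers.
Putting it together: 1-fluoro-4-iodobutane.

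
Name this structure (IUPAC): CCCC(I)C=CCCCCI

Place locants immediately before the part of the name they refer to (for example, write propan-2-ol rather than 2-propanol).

The longest chain bearing the multiple bond is 10 carbons long (decane).
There is one C=C double bond, indicated by the ending -ene.
Number the chain so that the substituent locant set {1,7} is lower than {4,10} at the first point of difference.
With this numbering: the double bond between C-5 and C-6; iodo groups at C-1 and C-7.
Assembling the pieces gives 1,7-diiododec-5-ene.

1,7-diiododec-5-ene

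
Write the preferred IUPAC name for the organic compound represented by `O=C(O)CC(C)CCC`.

3-methylhexanoic acid

The longest chain bearing the –COOH group is 6 carbons long (hexane).
The principal characteristic group is a carboxylic acid (terminal –COOH), named with the suffix -oic acid.
The numbering direction is chosen so that the carboxylic acid carbon is C-1 by definition.
This places a methyl group at C-3.
Putting it together: 3-methylhexanoic acid.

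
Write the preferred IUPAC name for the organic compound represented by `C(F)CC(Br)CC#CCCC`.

7-bromo-9-fluoronon-4-yne

The longest chain bearing the multiple bond is 9 carbons long (nonane).
There is one C≡C triple bond, indicated by the ending -yne.
Number the chain so that numbering from this end puts the triple bond at C-4 rather than C-5.
With this numbering: the triple bond between C-4 and C-5; a bromo group at C-7; a fluoro group at C-9.
Prefixes are listed alphabetically: bromo, fluoro.
Putting it together: 7-bromo-9-fluoronon-4-yne.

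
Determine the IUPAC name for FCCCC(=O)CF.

1,5-difluoropentan-2-one

The longest carbon chain that includes the carbonyl has 5 carbons, so the parent hydride is pentane.
A ketone (C=O on an internal carbon) is the principal characteristic group, giving the suffix -one.
The numbering direction is chosen so that numbering from this end puts the carbonyl group at C-2 rather than C-4.
This places the carbonyl at C-2; fluoro groups at C-1 and C-5.
Assembling the pieces gives 1,5-difluoropentan-2-one.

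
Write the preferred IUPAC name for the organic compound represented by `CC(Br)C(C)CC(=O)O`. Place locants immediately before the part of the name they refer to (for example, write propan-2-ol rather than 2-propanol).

The longest chain bearing the –COOH group is 5 carbons long (pentane).
The principal characteristic group is a carboxylic acid (terminal –COOH), named with the suffix -oic acid.
Number the chain so that the carboxylic acid carbon is C-1 by definition.
This places a bromo group at C-4; a methyl group at C-3.
Prefixes are listed alphabetically: bromo, methyl.
Assembling the pieces gives 4-bromo-3-methylpentanoic acid.

4-bromo-3-methylpentanoic acid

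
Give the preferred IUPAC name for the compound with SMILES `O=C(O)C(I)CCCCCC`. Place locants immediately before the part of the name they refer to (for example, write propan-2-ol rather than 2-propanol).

Counting along the main chain through the –COOH group gives 8 carbons: the parent is octane.
A carboxylic acid (terminal –COOH) is the principal characteristic group, giving the suffix -oic acid.
The numbering direction is chosen so that the carboxylic acid carbon is C-1 by definition.
This places an iodo group at C-2.
The name is 2-iodooctanoic acid.

2-iodooctanoic acid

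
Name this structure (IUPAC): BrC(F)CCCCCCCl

1-bromo-7-chloro-1-fluoroheptane

The longest continuous carbon chain has 7 atoms, so the parent hydride is heptane.
Number the chain so that the substituent locant set {1,1,7} is lower than {1,7,7} at the first point of difference.
This places a bromo group at C-1; a chloro group at C-7; a fluoro group at C-1.
The substituents are ordered alphabetically, ignoring any di-/tri- multipliers.
Assembling the pieces gives 1-bromo-7-chloro-1-fluoroheptane.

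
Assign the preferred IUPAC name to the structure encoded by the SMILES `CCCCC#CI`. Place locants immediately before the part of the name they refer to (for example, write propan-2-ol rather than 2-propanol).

Counting along the main chain through the multiple bond gives 6 carbons: the parent is hexane.
There is one C≡C triple bond, indicated by the ending -yne.
Number the chain so that numbering from this end puts the triple bond at C-1 rather than C-5.
This places the triple bond between C-1 and C-2; an iodo group at C-1.
The name is 1-iodohex-1-yne.

1-iodohex-1-yne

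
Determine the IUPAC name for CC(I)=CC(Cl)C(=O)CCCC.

4-chloro-2-iodonon-2-en-5-one

Counting along the main chain through the carbonyl and the multiple bond gives 9 carbons: the parent is nonane.
The highest-priority functional group is a ketone (C=O on an internal carbon), so the name ends in -one.
There is one C=C double bond, indicated by the ending -ene.
Number the chain so that numbering from this end puts the double bond at C-2 rather than C-7.
That gives the carbonyl at C-5; the double bond between C-2 and C-3; a chloro group at C-4; an iodo group at C-2.
The substituents are ordered alphabetically, ignoring any di-/tri- multipliers.
Putting it together: 4-chloro-2-iodonon-2-en-5-one.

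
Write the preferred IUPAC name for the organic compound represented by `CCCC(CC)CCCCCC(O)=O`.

The longest carbon chain that includes the –COOH group has 10 carbons, so the parent hydride is decane.
A carboxylic acid (terminal –COOH) is the principal characteristic group, giving the suffix -oic acid.
Number the chain so that the carboxylic acid carbon is C-1 by definition.
This places an ethyl group at C-7.
Assembling the pieces gives 7-ethyldecanoic acid.

7-ethyldecanoic acid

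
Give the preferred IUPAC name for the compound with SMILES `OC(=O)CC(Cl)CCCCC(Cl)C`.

Counting along the main chain through the –COOH group gives 9 carbons: the parent is nonane.
A carboxylic acid (terminal –COOH) is the principal characteristic group, giving the suffix -oic acid.
Choose the numbering such that the carboxylic acid carbon is C-1 by definition.
That gives chloro groups at C-3 and C-8.
Putting it together: 3,8-dichlorononanoic acid.

3,8-dichlorononanoic acid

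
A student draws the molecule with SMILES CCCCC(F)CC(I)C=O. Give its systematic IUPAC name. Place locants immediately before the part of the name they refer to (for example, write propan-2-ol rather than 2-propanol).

The longest carbon chain that includes the –CHO group has 8 carbons, so the parent hydride is octane.
The highest-priority functional group is an aldehyde (terminal –CHO), so the name ends in -al.
Number the chain so that the aldehyde carbon is C-1 by definition.
This places a fluoro group at C-4; an iodo group at C-2.
The substituents are ordered alphabetically, ignoring any di-/tri- multipliers.
Assembling the pieces gives 4-fluoro-2-iodooctanal.

4-fluoro-2-iodooctanal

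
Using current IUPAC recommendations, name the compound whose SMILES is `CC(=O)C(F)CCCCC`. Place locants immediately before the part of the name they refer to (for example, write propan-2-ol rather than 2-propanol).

Counting along the main chain through the carbonyl gives 8 carbons: the parent is octane.
A ketone (C=O on an internal carbon) is the principal characteristic group, giving the suffix -one.
Choose the numbering such that numbering from this end puts the carbonyl group at C-2 rather than C-7.
That gives the carbonyl at C-2; a fluoro group at C-3.
Putting it together: 3-fluorooctan-2-one.

3-fluorooctan-2-one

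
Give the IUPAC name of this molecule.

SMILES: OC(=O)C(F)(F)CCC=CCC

Counting along the main chain through the –COOH group and the multiple bond gives 8 carbons: the parent is octane.
The principal characteristic group is a carboxylic acid (terminal –COOH), named with the suffix -oic acid.
A C=C double bond in the chain gives the infix -ene-.
Number the chain so that the carboxylic acid carbon is C-1 by definition.
That gives the double bond between C-5 and C-6; two fluoro groups at C-2.
Assembling the pieces gives 2,2-difluorooct-5-enoic acid.

2,2-difluorooct-5-enoic acid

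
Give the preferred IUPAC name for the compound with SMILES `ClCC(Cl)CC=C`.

4,5-dichloropent-1-ene

The longest carbon chain that includes the multiple bond has 5 carbons, so the parent hydride is pentane.
The chain contains a C=C double bond, so the unsaturation ending is -ene.
Number the chain so that numbering from this end puts the double bond at C-1 rather than C-4.
With this numbering: the double bond between C-1 and C-2; chloro groups at C-4 and C-5.
Putting it together: 4,5-dichloropent-1-ene.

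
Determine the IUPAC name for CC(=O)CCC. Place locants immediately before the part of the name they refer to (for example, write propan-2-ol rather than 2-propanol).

The longest carbon chain that includes the carbonyl has 5 carbons, so the parent hydride is pentane.
A ketone (C=O on an internal carbon) is the principal characteristic group, giving the suffix -one.
The numbering direction is chosen so that numbering from this end puts the carbonyl group at C-2 rather than C-4.
With this numbering: the carbonyl at C-2.
Putting it together: pentan-2-one.

pentan-2-one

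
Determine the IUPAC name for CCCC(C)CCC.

The longest carbon chain is 7 atoms: the parent is heptane.
Numbering from either end gives identical locants here.
This places a methyl group at C-4.
Putting it together: 4-methylheptane.

4-methylheptane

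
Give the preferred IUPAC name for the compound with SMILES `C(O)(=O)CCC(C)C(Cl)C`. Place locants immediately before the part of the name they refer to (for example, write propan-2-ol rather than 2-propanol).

The longest chain bearing the –COOH group is 6 carbons long (hexane).
The principal characteristic group is a carboxylic acid (terminal –COOH), named with the suffix -oic acid.
Choose the numbering such that the carboxylic acid carbon is C-1 by definition.
With this numbering: a chloro group at C-5; a methyl group at C-4.
Prefixes are listed alphabetically: chloro, methyl.
The name is 5-chloro-4-methylhexanoic acid.

5-chloro-4-methylhexanoic acid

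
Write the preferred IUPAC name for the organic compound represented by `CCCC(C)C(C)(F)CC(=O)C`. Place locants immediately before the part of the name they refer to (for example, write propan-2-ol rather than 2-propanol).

4-fluoro-4,5-dimethyloctan-2-one

Counting along the main chain through the carbonyl gives 8 carbons: the parent is octane.
The highest-priority functional group is a ketone (C=O on an internal carbon), so the name ends in -one.
Choose the numbering such that numbering from this end puts the carbonyl group at C-2 rather than C-7.
This places the carbonyl at C-2; a fluoro group at C-4; methyl groups at C-4 and C-5.
Substituent prefixes are cited in alphabetical order (multiplying prefixes like di-/tri- are ignored for ordering).
The name is 4-fluoro-4,5-dimethyloctan-2-one.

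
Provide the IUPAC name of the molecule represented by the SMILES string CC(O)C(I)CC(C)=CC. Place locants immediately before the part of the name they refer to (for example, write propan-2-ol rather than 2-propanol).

3-iodo-5-methylhept-5-en-2-ol

Counting along the main chain through the –OH group and the multiple bond gives 7 carbons: the parent is heptane.
The principal characteristic group is an alcohol (–OH), named with the suffix -ol.
The chain contains a C=C double bond, so the unsaturation ending is -ene.
Choose the numbering such that numbering from this end puts the hydroxyl group at C-2 rather than C-6.
With this numbering: the hydroxyl at C-2; the double bond between C-5 and C-6; an iodo group at C-3; a methyl group at C-5.
The substituents are ordered alphabetically, ignoring any di-/tri- multipliers.
Putting it together: 3-iodo-5-methylhept-5-en-2-ol.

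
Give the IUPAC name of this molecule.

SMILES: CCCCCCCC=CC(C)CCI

The longest carbon chain that includes the multiple bond has 12 carbons, so the parent hydride is dodecane.
A C=C double bond in the chain gives the infix -ene-.
Choose the numbering such that numbering from this end puts the double bond at C-4 rather than C-8.
This places the double bond between C-4 and C-5; an iodo group at C-1; a methyl group at C-3.
The substituents are ordered alphabetically, ignoring any di-/tri- multipliers.
Putting it together: 1-iodo-3-methyldodec-4-ene.

1-iodo-3-methyldodec-4-ene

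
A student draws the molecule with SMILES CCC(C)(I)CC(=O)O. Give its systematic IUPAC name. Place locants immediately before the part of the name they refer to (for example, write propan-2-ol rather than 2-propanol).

3-iodo-3-methylpentanoic acid

The longest carbon chain that includes the –COOH group has 5 carbons, so the parent hydride is pentane.
The highest-priority functional group is a carboxylic acid (terminal –COOH), so the name ends in -oic acid.
The numbering direction is chosen so that the carboxylic acid carbon is C-1 by definition.
This places an iodo group at C-3; a methyl group at C-3.
Prefixes are listed alphabetically: iodo, methyl.
Putting it together: 3-iodo-3-methylpentanoic acid.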